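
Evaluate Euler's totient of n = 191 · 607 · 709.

φ(191) = 191 − 1 = 190.
φ(607) = 607 − 1 = 606.
φ(709) = 709 − 1 = 708.
φ(82199333) = 190 × 606 × 708 = 81519120.

81519120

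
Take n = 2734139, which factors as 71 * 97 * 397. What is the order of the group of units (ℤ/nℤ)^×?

2661120

φ(2734139) = 2734139 · (1 − 1/71) · (1 − 1/97) · (1 − 1/397)
       = 2734139 · 2661120/2734139 = 2661120.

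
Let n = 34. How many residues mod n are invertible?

16

34 = 2 * 17.
φ(34) = 34 · (1 − 1/2) · (1 − 1/17)
       = 34 · 16/34 = 16.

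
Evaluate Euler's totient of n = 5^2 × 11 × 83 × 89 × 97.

φ(197048225) = 197048225 · (1 − 1/5) · (1 − 1/11) · (1 − 1/83) · (1 − 1/89) · (1 − 1/97)
       = 197048225 · 27709440/39409645 = 138547200.

138547200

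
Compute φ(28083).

15840

28083 = 3 · 11 · 23 · 37.
φ(28083) = 28083 · (1 − 1/3) · (1 − 1/11) · (1 − 1/23) · (1 − 1/37)
       = 28083 · 15840/28083 = 15840.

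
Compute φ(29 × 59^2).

95816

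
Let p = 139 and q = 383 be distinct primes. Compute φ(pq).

52716

φ(53237) = 53237 · (1 − 1/139) · (1 − 1/383)
       = 53237 · 52716/53237 = 52716.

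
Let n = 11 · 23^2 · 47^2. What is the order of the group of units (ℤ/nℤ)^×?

10939720

φ(12854171) = 12854171 · (1 − 1/11) · (1 − 1/23) · (1 − 1/47)
       = 12854171 · 10120/11891 = 10939720.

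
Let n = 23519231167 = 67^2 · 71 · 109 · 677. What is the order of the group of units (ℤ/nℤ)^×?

φ(67^2) = 67^1·(67−1) = 67·66 = 4422.
φ(71) = 71 − 1 = 70.
φ(109) = 109 − 1 = 108.
φ(677) = 677 − 1 = 676.
φ(23519231167) = 4422 × 70 × 108 × 676 = 22598896320.

22598896320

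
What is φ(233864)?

105600

Factor 233864: 233864 = 2**3 × 23 × 31 × 41.
φ(233864) = 233864 · (1 − 1/2) · (1 − 1/23) · (1 − 1/31) · (1 − 1/41)
       = 233864 · 26400/58466 = 105600.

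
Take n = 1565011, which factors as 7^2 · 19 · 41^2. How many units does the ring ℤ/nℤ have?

1239840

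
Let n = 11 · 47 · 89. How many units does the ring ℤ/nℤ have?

φ(46013) = 46013 · (1 − 1/11) · (1 − 1/47) · (1 − 1/89)
       = 46013 · 40480/46013 = 40480.

40480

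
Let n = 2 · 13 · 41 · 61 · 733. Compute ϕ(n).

21081600

φ(2) = 2 − 1 = 1.
φ(13) = 13 − 1 = 12.
φ(41) = 41 − 1 = 40.
φ(61) = 61 − 1 = 60.
φ(733) = 733 − 1 = 732.
φ(47664058) = 1 × 12 × 40 × 60 × 732 = 21081600.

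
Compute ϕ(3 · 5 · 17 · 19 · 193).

φ(3) = 3 − 1 = 2.
φ(5) = 5 − 1 = 4.
φ(17) = 17 − 1 = 16.
φ(19) = 19 − 1 = 18.
φ(193) = 193 − 1 = 192.
Since φ is multiplicative, φ(935085) = 2 · 4 · 16 · 18 · 192 = 442368.

442368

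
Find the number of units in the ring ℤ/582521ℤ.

498960

Factor 582521: 582521 = 19 × 23 × 31 × 43.
φ(582521) = 582521 · (1 − 1/19) · (1 − 1/23) · (1 − 1/31) · (1 − 1/43)
       = 582521 · 498960/582521 = 498960.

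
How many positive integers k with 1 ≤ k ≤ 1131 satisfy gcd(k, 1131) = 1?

672

First factor: 1131 = 3 · 13 · 29.
φ(3) = 3 − 1 = 2.
φ(13) = 13 − 1 = 12.
φ(29) = 29 − 1 = 28.
φ(1131) = 2 × 12 × 28 = 672.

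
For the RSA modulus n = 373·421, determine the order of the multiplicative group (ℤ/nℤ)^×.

φ(pq) = (p−1)(q−1) = 372 · 420 = 156240.

156240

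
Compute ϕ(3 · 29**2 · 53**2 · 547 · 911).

φ(3) = 3 − 1 = 2.
φ(29^2) = 29^2 − 29^1 = 841 − 29 = 812.
φ(53^2) = 53^1·(53−1) = 53·52 = 2756.
φ(547) = 547 − 1 = 546.
φ(911) = 911 − 1 = 910.
Since φ is multiplicative, φ(3531625898919) = 2 · 812 · 2756 · 546 · 910 = 2223818163840.

2223818163840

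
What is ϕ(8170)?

3024

Factor 8170: 8170 = 2 × 5 × 19 × 43.
φ(2) = 2 − 1 = 1.
φ(5) = 5 − 1 = 4.
φ(19) = 19 − 1 = 18.
φ(43) = 43 − 1 = 42.
Multiply: 1 · 4 · 18 · 42 = 3024.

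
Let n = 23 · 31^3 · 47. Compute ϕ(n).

29175960

φ(32204071) = 32204071 · (1 − 1/23) · (1 − 1/31) · (1 − 1/47)
       = 32204071 · 30360/33511 = 29175960.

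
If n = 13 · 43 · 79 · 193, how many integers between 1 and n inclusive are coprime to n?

φ(8523073) = 8523073 · (1 − 1/13) · (1 − 1/43) · (1 − 1/79) · (1 − 1/193)
       = 8523073 · 7547904/8523073 = 7547904.

7547904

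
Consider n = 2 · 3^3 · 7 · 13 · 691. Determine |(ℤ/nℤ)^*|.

φ(3395574) = 3395574 · (1 − 1/2) · (1 − 1/3) · (1 − 1/7) · (1 − 1/13) · (1 − 1/691)
       = 3395574 · 99360/377286 = 894240.

894240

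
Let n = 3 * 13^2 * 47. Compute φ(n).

φ(3) = 3 − 1 = 2.
φ(13^2) = 13^1·(13−1) = 13·12 = 156.
φ(47) = 47 − 1 = 46.
φ(23829) = 2 × 156 × 46 = 14352.

14352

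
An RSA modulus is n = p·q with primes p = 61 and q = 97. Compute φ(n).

φ(61) = 61 − 1 = 60.
φ(97) = 97 − 1 = 96.
Since φ is multiplicative, φ(5917) = 60 · 96 = 5760.

5760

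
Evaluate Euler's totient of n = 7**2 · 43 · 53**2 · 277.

φ(7^2) = 7^1·(7−1) = 7·6 = 42.
φ(43) = 43 − 1 = 42.
φ(53^2) = 53^2 − 53^1 = 2809 − 53 = 2756.
φ(277) = 277 − 1 = 276.
Multiply: 42 · 42 · 2756 · 276 = 1341797184.

1341797184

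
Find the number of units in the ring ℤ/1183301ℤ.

907200

First factor: 1183301 = 7**2 · 19 · 31 · 41.
φ(7^2) = 7^1·(7−1) = 7·6 = 42.
φ(19) = 19 − 1 = 18.
φ(31) = 31 − 1 = 30.
φ(41) = 41 − 1 = 40.
φ(1183301) = 42 × 18 × 30 × 40 = 907200.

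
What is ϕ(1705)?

1200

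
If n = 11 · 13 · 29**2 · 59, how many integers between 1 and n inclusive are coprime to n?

φ(7095517) = 7095517 · (1 − 1/11) · (1 − 1/13) · (1 − 1/29) · (1 − 1/59)
       = 7095517 · 194880/244673 = 5651520.

5651520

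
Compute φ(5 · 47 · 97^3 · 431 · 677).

φ(62581937412985) = 62581937412985 · (1 − 1/5) · (1 − 1/47) · (1 − 1/97) · (1 − 1/431) · (1 − 1/677)
       = 62581937412985 · 5134571520/6651284665 = 48311183431680.

48311183431680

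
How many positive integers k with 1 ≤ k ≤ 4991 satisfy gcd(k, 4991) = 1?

3960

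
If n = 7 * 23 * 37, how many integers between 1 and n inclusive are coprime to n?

4752

φ(5957) = 5957 · (1 − 1/7) · (1 − 1/23) · (1 − 1/37)
       = 5957 · 4752/5957 = 4752.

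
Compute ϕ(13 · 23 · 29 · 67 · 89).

φ(13) = 13 − 1 = 12.
φ(23) = 23 − 1 = 22.
φ(29) = 29 − 1 = 28.
φ(67) = 67 − 1 = 66.
φ(89) = 89 − 1 = 88.
φ(51705173) = 12 × 22 × 28 × 66 × 88 = 42932736.

42932736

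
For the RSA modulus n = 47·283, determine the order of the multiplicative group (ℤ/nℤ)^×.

12972

φ(n) = (p − 1)(q − 1) = (47−1)(283−1) = 46·282 = 12972.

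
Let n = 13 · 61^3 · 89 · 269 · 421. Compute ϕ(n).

φ(13) = 13 − 1 = 12.
φ(61^3) = 61^3 − 61^2 = 226981 − 3721 = 223260.
φ(89) = 89 − 1 = 88.
φ(269) = 269 − 1 = 268.
φ(421) = 421 − 1 = 420.
Multiply: 12 · 223260 · 88 · 268 · 420 = 26537433753600.

26537433753600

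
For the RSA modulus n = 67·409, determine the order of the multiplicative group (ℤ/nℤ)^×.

φ(pq) = (p−1)(q−1) = 66 · 408 = 26928.

26928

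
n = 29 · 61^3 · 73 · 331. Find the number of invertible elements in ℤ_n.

148530412800

φ(159051715187) = 159051715187 · (1 − 1/29) · (1 − 1/61) · (1 − 1/73) · (1 − 1/331)
       = 159051715187 · 39916800/42744347 = 148530412800.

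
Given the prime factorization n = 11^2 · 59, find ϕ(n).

6380

φ(11^2) = 11^2 − 11^1 = 121 − 11 = 110.
φ(59) = 59 − 1 = 58.
Since φ is multiplicative, φ(7139) = 110 · 58 = 6380.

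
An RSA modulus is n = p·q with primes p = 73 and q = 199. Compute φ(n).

φ(73) = 73 − 1 = 72.
φ(199) = 199 − 1 = 198.
φ(14527) = 72 × 198 = 14256.

14256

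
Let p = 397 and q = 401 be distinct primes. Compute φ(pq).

158400

For distinct primes, φ(pq) = (p−1)(q−1) = 396 × 400 = 158400.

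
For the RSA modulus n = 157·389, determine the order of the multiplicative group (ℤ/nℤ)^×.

φ(61073) = 61073 · (1 − 1/157) · (1 − 1/389)
       = 61073 · 60528/61073 = 60528.

60528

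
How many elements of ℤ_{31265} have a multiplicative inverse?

Prime factorization: 31265 = 5 · 13^2 · 37.
φ(31265) = 31265 · (1 − 1/5) · (1 − 1/13) · (1 − 1/37)
       = 31265 · 1728/2405 = 22464.

22464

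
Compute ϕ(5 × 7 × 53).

1248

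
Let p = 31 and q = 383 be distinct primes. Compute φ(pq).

11460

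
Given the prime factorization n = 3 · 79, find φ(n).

156

φ(3) = 3 − 1 = 2.
φ(79) = 79 − 1 = 78.
φ(237) = 2 × 78 = 156.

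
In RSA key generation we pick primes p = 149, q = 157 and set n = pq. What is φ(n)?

φ(n) = (p − 1)(q − 1) = (149−1)(157−1) = 148·156 = 23088.

23088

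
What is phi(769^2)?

590592

φ(769^2) = 769^2 − 769^1 = 591361 − 769 = 590592.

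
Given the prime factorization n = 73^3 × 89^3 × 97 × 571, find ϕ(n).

14634806709473280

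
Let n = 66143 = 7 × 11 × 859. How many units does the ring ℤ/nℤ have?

51480

φ(66143) = 66143 · (1 − 1/7) · (1 − 1/11) · (1 − 1/859)
       = 66143 · 51480/66143 = 51480.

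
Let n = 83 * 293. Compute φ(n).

23944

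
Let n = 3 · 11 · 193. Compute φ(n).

3840

φ(6369) = 6369 · (1 − 1/3) · (1 − 1/11) · (1 − 1/193)
       = 6369 · 3840/6369 = 3840.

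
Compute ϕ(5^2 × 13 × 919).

φ(5^2) = 5^2 − 5^1 = 25 − 5 = 20.
φ(13) = 13 − 1 = 12.
φ(919) = 919 − 1 = 918.
φ(298675) = 20 × 12 × 918 = 220320.

220320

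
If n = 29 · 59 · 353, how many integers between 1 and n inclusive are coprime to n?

571648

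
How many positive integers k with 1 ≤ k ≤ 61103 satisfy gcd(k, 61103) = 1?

61103 = 7^2 × 29 × 43.
φ(61103) = 61103 · (1 − 1/7) · (1 − 1/29) · (1 − 1/43)
       = 61103 · 7056/8729 = 49392.

49392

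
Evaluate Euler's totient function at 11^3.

φ(1331) = 1331 · (1 − 1/11)
       = 1331 · 10/11 = 1210.

1210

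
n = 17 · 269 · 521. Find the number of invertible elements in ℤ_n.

2229760

φ(2382533) = 2382533 · (1 − 1/17) · (1 − 1/269) · (1 − 1/521)
       = 2382533 · 2229760/2382533 = 2229760.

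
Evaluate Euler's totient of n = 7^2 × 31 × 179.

224280

φ(7^2) = 7^2 − 7^1 = 49 − 7 = 42.
φ(31) = 31 − 1 = 30.
φ(179) = 179 − 1 = 178.
Multiply: 42 · 30 · 178 = 224280.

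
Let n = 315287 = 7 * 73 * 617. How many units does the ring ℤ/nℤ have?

φ(7) = 7 − 1 = 6.
φ(73) = 73 − 1 = 72.
φ(617) = 617 − 1 = 616.
Since φ is multiplicative, φ(315287) = 6 · 72 · 616 = 266112.

266112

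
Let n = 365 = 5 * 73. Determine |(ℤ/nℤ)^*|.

φ(365) = 365 · (1 − 1/5) · (1 − 1/73)
       = 365 · 288/365 = 288.

288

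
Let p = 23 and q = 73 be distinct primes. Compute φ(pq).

1584

φ(n) = (p − 1)(q − 1) = (23−1)(73−1) = 22·72 = 1584.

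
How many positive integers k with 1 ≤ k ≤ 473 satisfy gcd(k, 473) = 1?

First factor: 473 = 11 * 43.
φ(11) = 11 − 1 = 10.
φ(43) = 43 − 1 = 42.
Since φ is multiplicative, φ(473) = 10 · 42 = 420.

420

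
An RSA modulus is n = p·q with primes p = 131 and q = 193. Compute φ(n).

24960

φ(pq) = (p−1)(q−1) = 130 · 192 = 24960.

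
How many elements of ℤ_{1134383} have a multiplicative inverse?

997920

1134383 = 23 * 31 * 37 * 43.
φ(1134383) = 1134383 · (1 − 1/23) · (1 − 1/31) · (1 − 1/37) · (1 − 1/43)
       = 1134383 · 997920/1134383 = 997920.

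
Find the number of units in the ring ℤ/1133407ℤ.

887040

1133407 = 11^2 * 17 * 19 * 29.
φ(11^2) = 11^1·(11−1) = 11·10 = 110.
φ(17) = 17 − 1 = 16.
φ(19) = 19 − 1 = 18.
φ(29) = 29 − 1 = 28.
Since φ is multiplicative, φ(1133407) = 110 · 16 · 18 · 28 = 887040.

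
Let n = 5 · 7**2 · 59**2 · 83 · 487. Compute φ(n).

φ(34472847745) = 34472847745 · (1 − 1/5) · (1 − 1/7) · (1 − 1/59) · (1 − 1/83) · (1 − 1/487)
       = 34472847745 · 55473984/83469365 = 22910755392.

22910755392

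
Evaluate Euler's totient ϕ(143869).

143869 = 11**2 · 29 · 41.
φ(143869) = 143869 · (1 − 1/11) · (1 − 1/29) · (1 − 1/41)
       = 143869 · 11200/13079 = 123200.

123200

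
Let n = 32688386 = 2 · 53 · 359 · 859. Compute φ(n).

φ(2) = 2 − 1 = 1.
φ(53) = 53 − 1 = 52.
φ(359) = 359 − 1 = 358.
φ(859) = 859 − 1 = 858.
Multiply: 1 · 52 · 358 · 858 = 15972528.

15972528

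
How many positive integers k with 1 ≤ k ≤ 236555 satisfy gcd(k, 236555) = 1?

154880

Factor 236555: 236555 = 5 × 11^2 × 17 × 23.
φ(236555) = 236555 · (1 − 1/5) · (1 − 1/11) · (1 − 1/17) · (1 − 1/23)
       = 236555 · 14080/21505 = 154880.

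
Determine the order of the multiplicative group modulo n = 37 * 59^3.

7268328

φ(7599023) = 7599023 · (1 − 1/37) · (1 − 1/59)
       = 7599023 · 2088/2183 = 7268328.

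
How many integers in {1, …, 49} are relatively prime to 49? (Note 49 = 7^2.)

42

φ(49) = 49 · (1 − 1/7)
       = 49 · 6/7 = 42.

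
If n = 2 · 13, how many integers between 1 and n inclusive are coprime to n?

φ(26) = 26 · (1 − 1/2) · (1 − 1/13)
       = 26 · 12/26 = 12.

12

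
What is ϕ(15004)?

Prime factorization: 15004 = 2^2 · 11^2 · 31.
φ(15004) = 15004 · (1 − 1/2) · (1 − 1/11) · (1 − 1/31)
       = 15004 · 300/682 = 6600.

6600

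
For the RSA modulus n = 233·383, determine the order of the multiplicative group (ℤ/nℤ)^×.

88624

φ(pq) = (p−1)(q−1) = 232 · 382 = 88624.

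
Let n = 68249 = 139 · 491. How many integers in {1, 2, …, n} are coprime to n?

67620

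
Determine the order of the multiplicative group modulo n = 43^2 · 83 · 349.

51536016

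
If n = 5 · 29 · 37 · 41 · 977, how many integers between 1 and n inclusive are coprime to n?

157409280

φ(214905805) = 214905805 · (1 − 1/5) · (1 − 1/29) · (1 − 1/37) · (1 − 1/41) · (1 − 1/977)
       = 214905805 · 157409280/214905805 = 157409280.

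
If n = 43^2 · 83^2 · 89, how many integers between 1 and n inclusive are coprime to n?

1081663968

φ(1133660729) = 1133660729 · (1 − 1/43) · (1 − 1/83) · (1 − 1/89)
       = 1133660729 · 303072/317641 = 1081663968.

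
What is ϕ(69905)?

Factor 69905: 69905 = 5 · 11 · 31 · 41.
φ(5) = 5 − 1 = 4.
φ(11) = 11 − 1 = 10.
φ(31) = 31 − 1 = 30.
φ(41) = 41 − 1 = 40.
Since φ is multiplicative, φ(69905) = 4 · 10 · 30 · 40 = 48000.

48000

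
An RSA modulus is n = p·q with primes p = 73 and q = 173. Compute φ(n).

12384

φ(12629) = 12629 · (1 − 1/73) · (1 − 1/173)
       = 12629 · 12384/12629 = 12384.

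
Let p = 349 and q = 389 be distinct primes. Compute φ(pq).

φ(pq) = (p−1)(q−1) = 348 · 388 = 135024.

135024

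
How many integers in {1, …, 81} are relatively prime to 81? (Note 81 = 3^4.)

54

φ(81) = 81 · (1 − 1/3)
       = 81 · 2/3 = 54.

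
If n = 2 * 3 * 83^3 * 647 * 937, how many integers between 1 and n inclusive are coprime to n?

683137930176

φ(2) = 2 − 1 = 1.
φ(3) = 3 − 1 = 2.
φ(83^3) = 83^3 − 83^2 = 571787 − 6889 = 564898.
φ(647) = 647 − 1 = 646.
φ(937) = 937 − 1 = 936.
Since φ is multiplicative, φ(2079837474558) = 1 · 2 · 564898 · 646 · 936 = 683137930176.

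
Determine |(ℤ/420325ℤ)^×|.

Prime factorization: 420325 = 5^2 * 17 * 23 * 43.
φ(5^2) = 5^1·(5−1) = 5·4 = 20.
φ(17) = 17 − 1 = 16.
φ(23) = 23 − 1 = 22.
φ(43) = 43 − 1 = 42.
φ(420325) = 20 × 16 × 22 × 42 = 295680.

295680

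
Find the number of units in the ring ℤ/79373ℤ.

59136

79373 = 7 × 17 × 23 × 29.
φ(79373) = 79373 · (1 − 1/7) · (1 − 1/17) · (1 − 1/23) · (1 − 1/29)
       = 79373 · 59136/79373 = 59136.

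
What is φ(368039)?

296352

Factor 368039: 368039 = 7^3 × 29 × 37.
φ(368039) = 368039 · (1 − 1/7) · (1 − 1/29) · (1 − 1/37)
       = 368039 · 6048/7511 = 296352.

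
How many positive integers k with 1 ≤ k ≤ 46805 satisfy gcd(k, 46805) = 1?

31680

First factor: 46805 = 5 · 11 · 23 · 37.
φ(46805) = 46805 · (1 − 1/5) · (1 − 1/11) · (1 − 1/23) · (1 − 1/37)
       = 46805 · 31680/46805 = 31680.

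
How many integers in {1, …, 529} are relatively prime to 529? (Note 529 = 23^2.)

506

φ(529) = 529 · (1 − 1/23)
       = 529 · 22/23 = 506.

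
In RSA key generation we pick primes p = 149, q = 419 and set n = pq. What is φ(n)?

61864

φ(149) = 149 − 1 = 148.
φ(419) = 419 − 1 = 418.
Since φ is multiplicative, φ(62431) = 148 · 418 = 61864.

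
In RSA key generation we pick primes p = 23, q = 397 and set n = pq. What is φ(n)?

φ(pq) = (p−1)(q−1) = 22 · 396 = 8712.

8712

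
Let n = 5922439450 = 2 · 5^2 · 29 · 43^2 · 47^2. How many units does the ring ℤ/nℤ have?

φ(2) = 2 − 1 = 1.
φ(5^2) = 5^2 − 5^1 = 25 − 5 = 20.
φ(29) = 29 − 1 = 28.
φ(43^2) = 43^2 − 43^1 = 1849 − 43 = 1806.
φ(47^2) = 47^1·(47−1) = 47·46 = 2162.
Multiply: 1 · 20 · 28 · 1806 · 2162 = 2186560320.

2186560320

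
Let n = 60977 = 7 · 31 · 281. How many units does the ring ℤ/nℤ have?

50400

φ(7) = 7 − 1 = 6.
φ(31) = 31 − 1 = 30.
φ(281) = 281 − 1 = 280.
Since φ is multiplicative, φ(60977) = 6 · 30 · 280 = 50400.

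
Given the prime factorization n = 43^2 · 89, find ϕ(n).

158928

φ(164561) = 164561 · (1 − 1/43) · (1 − 1/89)
       = 164561 · 3696/3827 = 158928.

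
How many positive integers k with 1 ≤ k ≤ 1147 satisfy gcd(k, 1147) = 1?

1147 = 31 · 37.
φ(1147) = 1147 · (1 − 1/31) · (1 − 1/37)
       = 1147 · 1080/1147 = 1080.

1080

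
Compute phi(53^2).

2756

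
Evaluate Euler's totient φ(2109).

1296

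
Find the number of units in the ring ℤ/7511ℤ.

6048

Prime factorization: 7511 = 7 × 29 × 37.
φ(7) = 7 − 1 = 6.
φ(29) = 29 − 1 = 28.
φ(37) = 37 − 1 = 36.
Multiply: 6 · 28 · 36 = 6048.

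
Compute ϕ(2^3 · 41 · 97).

15360

φ(31816) = 31816 · (1 − 1/2) · (1 − 1/41) · (1 − 1/97)
       = 31816 · 3840/7954 = 15360.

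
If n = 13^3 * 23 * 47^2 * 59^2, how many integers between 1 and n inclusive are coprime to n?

φ(13^3) = 13^3 − 13^2 = 2197 − 169 = 2028.
φ(23) = 23 − 1 = 22.
φ(47^2) = 47^2 − 47^1 = 2209 − 47 = 2162.
φ(59^2) = 59^1·(59−1) = 59·58 = 3422.
φ(388559589899) = 2028 × 22 × 2162 × 3422 = 330085408224.

330085408224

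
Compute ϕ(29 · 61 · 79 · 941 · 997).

122684889600

φ(131111173927) = 131111173927 · (1 − 1/29) · (1 − 1/61) · (1 − 1/79) · (1 − 1/941) · (1 − 1/997)
       = 131111173927 · 122684889600/131111173927 = 122684889600.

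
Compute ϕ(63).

36

63 = 3^2 * 7.
φ(63) = 63 · (1 − 1/3) · (1 − 1/7)
       = 63 · 12/21 = 36.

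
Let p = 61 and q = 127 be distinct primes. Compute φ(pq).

φ(pq) = (p−1)(q−1) = 60 · 126 = 7560.

7560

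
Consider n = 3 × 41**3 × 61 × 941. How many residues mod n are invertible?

7584672000

φ(3) = 3 − 1 = 2.
φ(41^3) = 41^3 − 41^2 = 68921 − 1681 = 67240.
φ(61) = 61 − 1 = 60.
φ(941) = 941 − 1 = 940.
Multiply: 2 · 67240 · 60 · 940 = 7584672000.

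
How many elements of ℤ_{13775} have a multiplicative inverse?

10080

13775 = 5^2 · 19 · 29.
φ(5^2) = 5^1·(5−1) = 5·4 = 20.
φ(19) = 19 − 1 = 18.
φ(29) = 29 − 1 = 28.
Multiply: 20 · 18 · 28 = 10080.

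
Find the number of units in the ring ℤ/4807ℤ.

Factor 4807: 4807 = 11 · 19 · 23.
φ(11) = 11 − 1 = 10.
φ(19) = 19 − 1 = 18.
φ(23) = 23 − 1 = 22.
Since φ is multiplicative, φ(4807) = 10 · 18 · 22 = 3960.

3960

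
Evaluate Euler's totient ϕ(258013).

Prime factorization: 258013 = 7 × 29 × 31 × 41.
φ(7) = 7 − 1 = 6.
φ(29) = 29 − 1 = 28.
φ(31) = 31 − 1 = 30.
φ(41) = 41 − 1 = 40.
Since φ is multiplicative, φ(258013) = 6 · 28 · 30 · 40 = 201600.

201600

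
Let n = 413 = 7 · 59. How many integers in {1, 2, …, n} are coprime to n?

φ(413) = 413 · (1 − 1/7) · (1 − 1/59)
       = 413 · 348/413 = 348.

348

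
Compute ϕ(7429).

6336

7429 = 17 × 19 × 23.
φ(7429) = 7429 · (1 − 1/17) · (1 − 1/19) · (1 − 1/23)
       = 7429 · 6336/7429 = 6336.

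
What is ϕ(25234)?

Prime factorization: 25234 = 2 × 11 × 31 × 37.
φ(2) = 2 − 1 = 1.
φ(11) = 11 − 1 = 10.
φ(31) = 31 − 1 = 30.
φ(37) = 37 − 1 = 36.
Multiply: 1 · 10 · 30 · 36 = 10800.

10800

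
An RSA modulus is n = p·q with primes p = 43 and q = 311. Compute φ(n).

13020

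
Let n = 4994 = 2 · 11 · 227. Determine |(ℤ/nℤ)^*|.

2260

φ(4994) = 4994 · (1 − 1/2) · (1 − 1/11) · (1 − 1/227)
       = 4994 · 2260/4994 = 2260.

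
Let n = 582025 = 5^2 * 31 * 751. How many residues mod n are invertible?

φ(582025) = 582025 · (1 − 1/5) · (1 − 1/31) · (1 − 1/751)
       = 582025 · 90000/116405 = 450000.

450000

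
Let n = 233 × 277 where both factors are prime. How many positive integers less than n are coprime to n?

64032

φ(pq) = (p−1)(q−1) = 232 · 276 = 64032.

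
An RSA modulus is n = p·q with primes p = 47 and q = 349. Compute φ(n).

16008

φ(n) = (p − 1)(q − 1) = (47−1)(349−1) = 46·348 = 16008.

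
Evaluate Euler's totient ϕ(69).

Prime factorization: 69 = 3 · 23.
φ(69) = 69 · (1 − 1/3) · (1 − 1/23)
       = 69 · 44/69 = 44.

44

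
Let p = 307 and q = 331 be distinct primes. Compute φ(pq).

φ(307) = 307 − 1 = 306.
φ(331) = 331 − 1 = 330.
Multiply: 306 · 330 = 100980.

100980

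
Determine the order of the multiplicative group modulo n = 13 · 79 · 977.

φ(13) = 13 − 1 = 12.
φ(79) = 79 − 1 = 78.
φ(977) = 977 − 1 = 976.
φ(1003379) = 12 × 78 × 976 = 913536.

913536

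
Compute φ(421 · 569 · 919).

φ(220145531) = 220145531 · (1 − 1/421) · (1 − 1/569) · (1 − 1/919)
       = 220145531 · 218998080/220145531 = 218998080.

218998080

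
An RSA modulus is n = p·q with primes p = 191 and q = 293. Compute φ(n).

φ(191) = 191 − 1 = 190.
φ(293) = 293 − 1 = 292.
φ(55963) = 190 × 292 = 55480.

55480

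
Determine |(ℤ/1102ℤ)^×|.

504

1102 = 2 · 19 · 29.
φ(2) = 2 − 1 = 1.
φ(19) = 19 − 1 = 18.
φ(29) = 29 − 1 = 28.
Since φ is multiplicative, φ(1102) = 1 · 18 · 28 = 504.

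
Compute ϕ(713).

Factor 713: 713 = 23 * 31.
φ(23) = 23 − 1 = 22.
φ(31) = 31 − 1 = 30.
φ(713) = 22 × 30 = 660.

660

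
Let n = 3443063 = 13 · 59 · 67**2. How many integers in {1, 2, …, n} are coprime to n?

3077712

φ(13) = 13 − 1 = 12.
φ(59) = 59 − 1 = 58.
φ(67^2) = 67^1·(67−1) = 67·66 = 4422.
Since φ is multiplicative, φ(3443063) = 12 · 58 · 4422 = 3077712.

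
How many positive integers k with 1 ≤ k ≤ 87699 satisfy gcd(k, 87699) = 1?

Factor 87699: 87699 = 3 × 23 × 31 × 41.
φ(87699) = 87699 · (1 − 1/3) · (1 − 1/23) · (1 − 1/31) · (1 − 1/41)
       = 87699 · 52800/87699 = 52800.

52800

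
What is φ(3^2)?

φ(9) = 9 · (1 − 1/3)
       = 9 · 2/3 = 6.

6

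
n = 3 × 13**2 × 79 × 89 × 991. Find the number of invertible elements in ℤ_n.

2120152320

φ(3) = 3 − 1 = 2.
φ(13^2) = 13^2 − 13^1 = 169 − 13 = 156.
φ(79) = 79 − 1 = 78.
φ(89) = 89 − 1 = 88.
φ(991) = 991 − 1 = 990.
Since φ is multiplicative, φ(3532634547) = 2 · 156 · 78 · 88 · 990 = 2120152320.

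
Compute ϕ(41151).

23520

41151 = 3 * 11 * 29 * 43.
φ(3) = 3 − 1 = 2.
φ(11) = 11 − 1 = 10.
φ(29) = 29 − 1 = 28.
φ(43) = 43 − 1 = 42.
Since φ is multiplicative, φ(41151) = 2 · 10 · 28 · 42 = 23520.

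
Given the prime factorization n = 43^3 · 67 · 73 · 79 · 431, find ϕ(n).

φ(13240591626113) = 13240591626113 · (1 − 1/43) · (1 − 1/67) · (1 − 1/73) · (1 − 1/79) · (1 − 1/431)
       = 13240591626113 · 6694047360/7160947337 = 12377293568640.

12377293568640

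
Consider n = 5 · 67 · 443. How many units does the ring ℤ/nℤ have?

φ(5) = 5 − 1 = 4.
φ(67) = 67 − 1 = 66.
φ(443) = 443 − 1 = 442.
Since φ is multiplicative, φ(148405) = 4 · 66 · 442 = 116688.

116688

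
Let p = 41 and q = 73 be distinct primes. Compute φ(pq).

φ(pq) = (p−1)(q−1) = 40 · 72 = 2880.

2880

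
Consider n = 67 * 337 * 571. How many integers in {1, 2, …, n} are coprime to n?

12640320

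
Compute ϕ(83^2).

φ(6889) = 6889 · (1 − 1/83)
       = 6889 · 82/83 = 6806.

6806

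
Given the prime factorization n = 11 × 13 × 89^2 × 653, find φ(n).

612775680

φ(739655059) = 739655059 · (1 − 1/11) · (1 − 1/13) · (1 − 1/89) · (1 − 1/653)
       = 739655059 · 6885120/8310731 = 612775680.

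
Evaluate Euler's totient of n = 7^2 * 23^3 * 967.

472176936

φ(7^2) = 7^2 − 7^1 = 49 − 7 = 42.
φ(23^3) = 23^3 − 23^2 = 12167 − 529 = 11638.
φ(967) = 967 − 1 = 966.
Multiply: 42 · 11638 · 966 = 472176936.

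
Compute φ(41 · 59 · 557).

1289920

φ(1347383) = 1347383 · (1 − 1/41) · (1 − 1/59) · (1 − 1/557)
       = 1347383 · 1289920/1347383 = 1289920.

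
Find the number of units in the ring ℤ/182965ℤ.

133056

First factor: 182965 = 5 * 23 * 37 * 43.
φ(5) = 5 − 1 = 4.
φ(23) = 23 − 1 = 22.
φ(37) = 37 − 1 = 36.
φ(43) = 43 − 1 = 42.
Multiply: 4 · 22 · 36 · 42 = 133056.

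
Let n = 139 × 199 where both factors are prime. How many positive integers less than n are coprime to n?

φ(27661) = 27661 · (1 − 1/139) · (1 − 1/199)
       = 27661 · 27324/27661 = 27324.

27324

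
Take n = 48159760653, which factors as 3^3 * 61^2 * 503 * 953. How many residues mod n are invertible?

31484315520

φ(3^3) = 3^2·(3−1) = 9·2 = 18.
φ(61^2) = 61^2 − 61^1 = 3721 − 61 = 3660.
φ(503) = 503 − 1 = 502.
φ(953) = 953 − 1 = 952.
Since φ is multiplicative, φ(48159760653) = 18 · 3660 · 502 · 952 = 31484315520.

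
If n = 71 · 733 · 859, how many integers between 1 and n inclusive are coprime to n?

43963920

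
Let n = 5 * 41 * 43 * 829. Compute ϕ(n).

φ(5) = 5 − 1 = 4.
φ(41) = 41 − 1 = 40.
φ(43) = 43 − 1 = 42.
φ(829) = 829 − 1 = 828.
Multiply: 4 · 40 · 42 · 828 = 5564160.

5564160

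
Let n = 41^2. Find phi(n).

φ(41^2) = 41^2 − 41^1 = 1681 − 41 = 1640.

1640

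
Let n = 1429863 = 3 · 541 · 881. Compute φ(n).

φ(3) = 3 − 1 = 2.
φ(541) = 541 − 1 = 540.
φ(881) = 881 − 1 = 880.
Multiply: 2 · 540 · 880 = 950400.

950400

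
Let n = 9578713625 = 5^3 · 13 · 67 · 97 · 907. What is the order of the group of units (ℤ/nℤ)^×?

φ(5^3) = 5^2·(5−1) = 25·4 = 100.
φ(13) = 13 − 1 = 12.
φ(67) = 67 − 1 = 66.
φ(97) = 97 − 1 = 96.
φ(907) = 907 − 1 = 906.
φ(9578713625) = 100 × 12 × 66 × 96 × 906 = 6888499200.

6888499200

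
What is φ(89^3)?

697048

φ(704969) = 704969 · (1 − 1/89)
       = 704969 · 88/89 = 697048.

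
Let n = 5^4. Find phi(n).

500

φ(625) = 625 · (1 − 1/5)
       = 625 · 4/5 = 500.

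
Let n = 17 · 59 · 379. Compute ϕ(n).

φ(17) = 17 − 1 = 16.
φ(59) = 59 − 1 = 58.
φ(379) = 379 − 1 = 378.
Since φ is multiplicative, φ(380137) = 16 · 58 · 378 = 350784.

350784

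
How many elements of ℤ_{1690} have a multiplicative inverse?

Prime factorization: 1690 = 2 × 5 × 13**2.
φ(1690) = 1690 · (1 − 1/2) · (1 − 1/5) · (1 − 1/13)
       = 1690 · 48/130 = 624.

624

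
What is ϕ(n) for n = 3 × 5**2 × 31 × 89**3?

836457600

φ(3) = 3 − 1 = 2.
φ(5^2) = 5^2 − 5^1 = 25 − 5 = 20.
φ(31) = 31 − 1 = 30.
φ(89^3) = 89^3 − 89^2 = 704969 − 7921 = 697048.
Since φ is multiplicative, φ(1639052925) = 2 · 20 · 30 · 697048 = 836457600.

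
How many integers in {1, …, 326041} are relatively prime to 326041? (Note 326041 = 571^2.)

φ(571^2) = 571^1·(571−1) = 571·570 = 325470.

325470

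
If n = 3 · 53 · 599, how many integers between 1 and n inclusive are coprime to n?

62192

φ(3) = 3 − 1 = 2.
φ(53) = 53 − 1 = 52.
φ(599) = 599 − 1 = 598.
Since φ is multiplicative, φ(95241) = 2 · 52 · 598 = 62192.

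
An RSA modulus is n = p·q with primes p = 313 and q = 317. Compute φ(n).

98592

φ(99221) = 99221 · (1 − 1/313) · (1 − 1/317)
       = 99221 · 98592/99221 = 98592.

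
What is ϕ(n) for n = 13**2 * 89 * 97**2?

φ(141520769) = 141520769 · (1 − 1/13) · (1 − 1/89) · (1 − 1/97)
       = 141520769 · 101376/112229 = 127835136.

127835136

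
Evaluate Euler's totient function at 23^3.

11638

φ(12167) = 12167 · (1 − 1/23)
       = 12167 · 22/23 = 11638.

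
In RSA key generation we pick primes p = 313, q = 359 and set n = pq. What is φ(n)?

φ(112367) = 112367 · (1 − 1/313) · (1 − 1/359)
       = 112367 · 111696/112367 = 111696.

111696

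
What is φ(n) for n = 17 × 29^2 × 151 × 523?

φ(1129076981) = 1129076981 · (1 − 1/17) · (1 − 1/29) · (1 − 1/151) · (1 − 1/523)
       = 1129076981 · 35078400/38933689 = 1017273600.

1017273600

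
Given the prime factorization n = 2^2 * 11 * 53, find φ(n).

1040

φ(2^2) = 2^1·(2−1) = 2·1 = 2.
φ(11) = 11 − 1 = 10.
φ(53) = 53 − 1 = 52.
φ(2332) = 2 × 10 × 52 = 1040.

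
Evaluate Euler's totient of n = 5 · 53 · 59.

φ(5) = 5 − 1 = 4.
φ(53) = 53 − 1 = 52.
φ(59) = 59 − 1 = 58.
Multiply: 4 · 52 · 58 = 12064.

12064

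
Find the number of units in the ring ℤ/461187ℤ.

272160

Prime factorization: 461187 = 3^3 · 19 · 29 · 31.
φ(3^3) = 3^3 − 3^2 = 27 − 9 = 18.
φ(19) = 19 − 1 = 18.
φ(29) = 29 − 1 = 28.
φ(31) = 31 − 1 = 30.
Multiply: 18 · 18 · 28 · 30 = 272160.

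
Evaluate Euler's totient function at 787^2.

618582

φ(787^2) = 787^1·(787−1) = 787·786 = 618582.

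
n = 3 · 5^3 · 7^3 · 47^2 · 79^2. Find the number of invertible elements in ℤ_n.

φ(1773271712625) = 1773271712625 · (1 − 1/3) · (1 − 1/5) · (1 − 1/7) · (1 − 1/47) · (1 − 1/79)
       = 1773271712625 · 172224/389865 = 783347947200.

783347947200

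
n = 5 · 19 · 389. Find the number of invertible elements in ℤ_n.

27936

φ(36955) = 36955 · (1 − 1/5) · (1 − 1/19) · (1 − 1/389)
       = 36955 · 27936/36955 = 27936.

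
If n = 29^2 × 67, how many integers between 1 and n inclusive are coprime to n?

53592

φ(56347) = 56347 · (1 − 1/29) · (1 − 1/67)
       = 56347 · 1848/1943 = 53592.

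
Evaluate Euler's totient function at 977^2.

953552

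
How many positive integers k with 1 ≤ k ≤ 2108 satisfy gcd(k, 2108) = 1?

960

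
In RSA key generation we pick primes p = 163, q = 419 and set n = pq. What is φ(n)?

67716

For distinct primes, φ(pq) = (p−1)(q−1) = 162 × 418 = 67716.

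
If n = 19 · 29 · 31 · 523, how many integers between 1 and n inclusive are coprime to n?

7892640

φ(19) = 19 − 1 = 18.
φ(29) = 29 − 1 = 28.
φ(31) = 31 − 1 = 30.
φ(523) = 523 − 1 = 522.
Since φ is multiplicative, φ(8933363) = 18 · 28 · 30 · 522 = 7892640.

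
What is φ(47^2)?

2162

φ(2209) = 2209 · (1 − 1/47)
       = 2209 · 46/47 = 2162.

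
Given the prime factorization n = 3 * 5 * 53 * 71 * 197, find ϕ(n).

5707520

φ(11119665) = 11119665 · (1 − 1/3) · (1 − 1/5) · (1 − 1/53) · (1 − 1/71) · (1 − 1/197)
       = 11119665 · 5707520/11119665 = 5707520.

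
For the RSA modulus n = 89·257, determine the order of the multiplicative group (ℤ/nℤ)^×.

22528

φ(22873) = 22873 · (1 − 1/89) · (1 − 1/257)
       = 22873 · 22528/22873 = 22528.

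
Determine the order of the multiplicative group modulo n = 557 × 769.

427008

φ(428333) = 428333 · (1 − 1/557) · (1 − 1/769)
       = 428333 · 427008/428333 = 427008.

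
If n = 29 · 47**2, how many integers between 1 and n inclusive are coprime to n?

φ(29) = 29 − 1 = 28.
φ(47^2) = 47^2 − 47^1 = 2209 − 47 = 2162.
Since φ is multiplicative, φ(64061) = 28 · 2162 = 60536.

60536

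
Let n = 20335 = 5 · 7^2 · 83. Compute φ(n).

13776

φ(5) = 5 − 1 = 4.
φ(7^2) = 7^1·(7−1) = 7·6 = 42.
φ(83) = 83 − 1 = 82.
φ(20335) = 4 × 42 × 82 = 13776.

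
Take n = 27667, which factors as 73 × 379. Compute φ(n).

27216

φ(73) = 73 − 1 = 72.
φ(379) = 379 − 1 = 378.
Since φ is multiplicative, φ(27667) = 72 · 378 = 27216.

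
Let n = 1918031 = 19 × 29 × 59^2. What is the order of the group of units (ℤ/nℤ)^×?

1724688

φ(1918031) = 1918031 · (1 − 1/19) · (1 − 1/29) · (1 − 1/59)
       = 1918031 · 29232/32509 = 1724688.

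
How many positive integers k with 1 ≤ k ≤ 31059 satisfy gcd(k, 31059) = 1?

Factor 31059: 31059 = 3^2 · 7 · 17 · 29.
φ(3^2) = 3^2 − 3^1 = 9 − 3 = 6.
φ(7) = 7 − 1 = 6.
φ(17) = 17 − 1 = 16.
φ(29) = 29 − 1 = 28.
Since φ is multiplicative, φ(31059) = 6 · 6 · 16 · 28 = 16128.

16128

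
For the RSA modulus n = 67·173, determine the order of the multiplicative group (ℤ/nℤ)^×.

φ(67) = 67 − 1 = 66.
φ(173) = 173 − 1 = 172.
Since φ is multiplicative, φ(11591) = 66 · 172 = 11352.

11352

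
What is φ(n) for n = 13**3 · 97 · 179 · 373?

12891460608

φ(13^3) = 13^3 − 13^2 = 2197 − 169 = 2028.
φ(97) = 97 − 1 = 96.
φ(179) = 179 − 1 = 178.
φ(373) = 373 − 1 = 372.
Since φ is multiplicative, φ(14228648603) = 2028 · 96 · 178 · 372 = 12891460608.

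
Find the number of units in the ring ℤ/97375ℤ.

72000

Prime factorization: 97375 = 5**3 · 19 · 41.
φ(5^3) = 5^3 − 5^2 = 125 − 25 = 100.
φ(19) = 19 − 1 = 18.
φ(41) = 41 − 1 = 40.
φ(97375) = 100 × 18 × 40 = 72000.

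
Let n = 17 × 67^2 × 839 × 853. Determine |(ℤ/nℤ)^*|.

50515229952

φ(54614695771) = 54614695771 · (1 − 1/17) · (1 − 1/67) · (1 − 1/839) · (1 − 1/853)
       = 54614695771 · 753958656/815144713 = 50515229952.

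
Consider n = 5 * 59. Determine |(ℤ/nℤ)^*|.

232

φ(5) = 5 − 1 = 4.
φ(59) = 59 − 1 = 58.
Multiply: 4 · 58 = 232.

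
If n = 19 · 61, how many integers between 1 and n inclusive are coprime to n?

φ(1159) = 1159 · (1 − 1/19) · (1 − 1/61)
       = 1159 · 1080/1159 = 1080.

1080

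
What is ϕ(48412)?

Prime factorization: 48412 = 2**2 · 7**2 · 13 · 19.
φ(48412) = 48412 · (1 − 1/2) · (1 − 1/7) · (1 − 1/13) · (1 − 1/19)
       = 48412 · 1296/3458 = 18144.

18144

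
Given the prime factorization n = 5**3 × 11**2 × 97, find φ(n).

1056000

φ(5^3) = 5^2·(5−1) = 25·4 = 100.
φ(11^2) = 11^1·(11−1) = 11·10 = 110.
φ(97) = 97 − 1 = 96.
Since φ is multiplicative, φ(1467125) = 100 · 110 · 96 = 1056000.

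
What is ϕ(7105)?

4704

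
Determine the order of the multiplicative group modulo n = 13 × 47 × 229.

125856

φ(13) = 13 − 1 = 12.
φ(47) = 47 − 1 = 46.
φ(229) = 229 − 1 = 228.
Since φ is multiplicative, φ(139919) = 12 · 46 · 228 = 125856.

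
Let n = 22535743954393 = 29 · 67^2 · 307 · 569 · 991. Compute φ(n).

21305009214720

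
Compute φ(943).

Factor 943: 943 = 23 × 41.
φ(943) = 943 · (1 − 1/23) · (1 − 1/41)
       = 943 · 880/943 = 880.

880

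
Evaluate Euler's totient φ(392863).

332640

Factor 392863: 392863 = 19 * 23 * 29 * 31.
φ(19) = 19 − 1 = 18.
φ(23) = 23 − 1 = 22.
φ(29) = 29 − 1 = 28.
φ(31) = 31 − 1 = 30.
Since φ is multiplicative, φ(392863) = 18 · 22 · 28 · 30 = 332640.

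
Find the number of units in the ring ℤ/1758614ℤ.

720720

Factor 1758614: 1758614 = 2 · 11^2 · 13^2 · 43.
φ(2) = 2 − 1 = 1.
φ(11^2) = 11^1·(11−1) = 11·10 = 110.
φ(13^2) = 13^2 − 13^1 = 169 − 13 = 156.
φ(43) = 43 − 1 = 42.
φ(1758614) = 1 × 110 × 156 × 42 = 720720.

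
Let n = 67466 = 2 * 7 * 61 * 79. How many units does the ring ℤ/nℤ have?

φ(2) = 2 − 1 = 1.
φ(7) = 7 − 1 = 6.
φ(61) = 61 − 1 = 60.
φ(79) = 79 − 1 = 78.
φ(67466) = 1 × 6 × 60 × 78 = 28080.

28080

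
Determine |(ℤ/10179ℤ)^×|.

10179 = 3**3 × 13 × 29.
φ(10179) = 10179 · (1 − 1/3) · (1 − 1/13) · (1 − 1/29)
       = 10179 · 672/1131 = 6048.

6048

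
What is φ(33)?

First factor: 33 = 3 * 11.
φ(33) = 33 · (1 − 1/3) · (1 − 1/11)
       = 33 · 20/33 = 20.

20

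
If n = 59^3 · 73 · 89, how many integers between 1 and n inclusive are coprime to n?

φ(1334347363) = 1334347363 · (1 − 1/59) · (1 − 1/73) · (1 − 1/89)
       = 1334347363 · 367488/383323 = 1279225728.

1279225728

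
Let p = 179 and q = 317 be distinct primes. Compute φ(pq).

56248

φ(179) = 179 − 1 = 178.
φ(317) = 317 − 1 = 316.
Multiply: 178 · 316 = 56248.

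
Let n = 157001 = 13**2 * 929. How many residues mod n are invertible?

144768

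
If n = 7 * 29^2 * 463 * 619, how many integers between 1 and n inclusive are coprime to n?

φ(7) = 7 − 1 = 6.
φ(29^2) = 29^1·(29−1) = 29·28 = 812.
φ(463) = 463 − 1 = 462.
φ(619) = 619 − 1 = 618.
φ(1687196539) = 6 × 812 × 462 × 618 = 1391033952.

1391033952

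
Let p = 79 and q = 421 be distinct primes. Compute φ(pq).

32760

φ(33259) = 33259 · (1 − 1/79) · (1 − 1/421)
       = 33259 · 32760/33259 = 32760.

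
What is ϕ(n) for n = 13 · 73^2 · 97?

6054912

φ(6719869) = 6719869 · (1 − 1/13) · (1 − 1/73) · (1 − 1/97)
       = 6719869 · 82944/92053 = 6054912.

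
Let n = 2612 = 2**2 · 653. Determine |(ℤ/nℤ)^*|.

φ(2612) = 2612 · (1 − 1/2) · (1 − 1/653)
       = 2612 · 652/1306 = 1304.

1304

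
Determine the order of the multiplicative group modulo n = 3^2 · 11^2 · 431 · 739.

φ(346856301) = 346856301 · (1 − 1/3) · (1 − 1/11) · (1 − 1/431) · (1 − 1/739)
       = 346856301 · 6346800/10510797 = 209444400.

209444400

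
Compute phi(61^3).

φ(61^3) = 61^2·(61−1) = 3721·60 = 223260.

223260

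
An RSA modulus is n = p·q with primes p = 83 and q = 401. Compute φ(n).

For distinct primes, φ(pq) = (p−1)(q−1) = 82 × 400 = 32800.

32800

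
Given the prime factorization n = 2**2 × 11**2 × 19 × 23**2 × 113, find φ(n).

φ(2^2) = 2^1·(2−1) = 2·1 = 2.
φ(11^2) = 11^2 − 11^1 = 121 − 11 = 110.
φ(19) = 19 − 1 = 18.
φ(23^2) = 23^1·(23−1) = 23·22 = 506.
φ(113) = 113 − 1 = 112.
Since φ is multiplicative, φ(549709292) = 2 · 110 · 18 · 506 · 112 = 224421120.

224421120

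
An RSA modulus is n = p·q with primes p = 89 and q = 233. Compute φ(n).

20416

φ(89) = 89 − 1 = 88.
φ(233) = 233 − 1 = 232.
φ(20737) = 88 × 232 = 20416.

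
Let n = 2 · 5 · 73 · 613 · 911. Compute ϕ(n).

φ(407663390) = 407663390 · (1 − 1/2) · (1 − 1/5) · (1 − 1/73) · (1 − 1/613) · (1 − 1/911)
       = 407663390 · 160392960/407663390 = 160392960.

160392960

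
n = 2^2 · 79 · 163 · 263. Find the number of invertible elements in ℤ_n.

6621264

φ(13546604) = 13546604 · (1 − 1/2) · (1 − 1/79) · (1 − 1/163) · (1 − 1/263)
       = 13546604 · 3310632/6773302 = 6621264.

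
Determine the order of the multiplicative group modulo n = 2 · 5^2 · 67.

1320

φ(3350) = 3350 · (1 − 1/2) · (1 − 1/5) · (1 − 1/67)
       = 3350 · 264/670 = 1320.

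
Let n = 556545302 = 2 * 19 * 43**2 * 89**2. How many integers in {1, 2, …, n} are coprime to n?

254602656

φ(2) = 2 − 1 = 1.
φ(19) = 19 − 1 = 18.
φ(43^2) = 43^2 − 43^1 = 1849 − 43 = 1806.
φ(89^2) = 89^2 − 89^1 = 7921 − 89 = 7832.
Since φ is multiplicative, φ(556545302) = 1 · 18 · 1806 · 7832 = 254602656.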